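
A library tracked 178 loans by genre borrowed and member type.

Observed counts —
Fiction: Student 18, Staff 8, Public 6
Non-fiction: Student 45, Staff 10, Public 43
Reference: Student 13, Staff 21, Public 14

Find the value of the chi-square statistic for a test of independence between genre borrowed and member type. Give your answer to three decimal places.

Row totals: 32, 98, 48. Column totals: 76, 39, 63. Grand total N = 178.
Expected counts (row total × column total / N):
  Fiction, Student: 32×76/178 = 13.66292
  Fiction, Staff: 32×39/178 = 7.01124
  Fiction, Public: 32×63/178 = 11.32584
  Non-fiction, Student: 98×76/178 = 41.84270
  Non-fiction, Staff: 98×39/178 = 21.47191
  Non-fiction, Public: 98×63/178 = 34.68539
  Reference, Student: 48×76/178 = 20.49438
  Reference, Staff: 48×39/178 = 10.51685
  Reference, Public: 48×63/178 = 16.98876
Contributions (O − E)²/E:
  (18 − 13.66292)²/13.66292 = 1.3767
  (8 − 7.01124)²/7.01124 = 0.1394
  (6 − 11.32584)²/11.32584 = 2.5044
  (45 − 41.84270)²/41.84270 = 0.2382
  (10 − 21.47191)²/21.47191 = 6.1292
  (43 − 34.68539)²/34.68539 = 1.9931
  (13 − 20.49438)²/20.49438 = 2.7405
  (21 − 10.51685)²/10.51685 = 10.4496
  (14 − 16.98876)²/16.98876 = 0.5258
χ² = 1.3767 + 0.1394 + 2.5044 + 0.2382 + 6.1292 + 1.9931 + 2.7405 + 10.4496 + 0.5258 = 26.097

26.097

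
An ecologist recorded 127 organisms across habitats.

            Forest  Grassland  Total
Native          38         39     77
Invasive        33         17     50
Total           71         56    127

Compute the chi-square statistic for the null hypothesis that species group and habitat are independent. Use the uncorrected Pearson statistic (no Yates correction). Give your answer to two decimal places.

Grand total N = 127.
Expected counts (row total × column total / N):
  Native, Forest: 77×71/127 = 43.047
  Native, Grassland: 77×56/127 = 33.953
  Invasive, Forest: 50×71/127 = 27.953
  Invasive, Grassland: 50×56/127 = 22.047
Contributions (O − E)²/E:
  (38 − 43.047)²/43.047 = 0.5917
  (39 − 33.953)²/33.953 = 0.7502
  (33 − 27.953)²/27.953 = 0.9113
  (17 − 22.047)²/22.047 = 1.1554
χ² = 0.5917 + 0.7502 + 0.9113 + 1.1554 = 3.41

3.41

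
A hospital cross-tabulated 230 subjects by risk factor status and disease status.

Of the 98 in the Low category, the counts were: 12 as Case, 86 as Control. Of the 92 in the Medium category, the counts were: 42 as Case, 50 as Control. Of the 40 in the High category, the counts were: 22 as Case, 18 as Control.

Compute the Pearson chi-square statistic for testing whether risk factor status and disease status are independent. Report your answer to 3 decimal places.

34.487

Row totals: 98, 92, 40. Column totals: 76, 154. Grand total N = 230.
Expected counts (row total × column total / N):
  Low, Case: 98×76/230 = 32.3826
  Low, Control: 98×154/230 = 65.6174
  Medium, Case: 92×76/230 = 30.4000
  Medium, Control: 92×154/230 = 61.6000
  High, Case: 40×76/230 = 13.2174
  High, Control: 40×154/230 = 26.7826
Contributions (O − E)²/E:
  (12 − 32.3826)²/32.3826 = 12.8294
  (86 − 65.6174)²/65.6174 = 6.3314
  (42 − 30.4000)²/30.4000 = 4.4263
  (50 − 61.6000)²/61.6000 = 2.1844
  (22 − 13.2174)²/13.2174 = 5.8358
  (18 − 26.7826)²/26.7826 = 2.8800
χ² = 12.8294 + 6.3314 + 4.4263 + 2.1844 + 5.8358 + 2.8800 = 34.487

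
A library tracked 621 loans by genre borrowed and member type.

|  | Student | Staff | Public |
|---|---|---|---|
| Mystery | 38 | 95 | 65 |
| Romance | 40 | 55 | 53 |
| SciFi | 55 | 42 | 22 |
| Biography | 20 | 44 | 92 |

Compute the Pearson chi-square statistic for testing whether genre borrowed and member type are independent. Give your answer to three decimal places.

75.484

Row totals: 198, 148, 119, 156. Column totals: 153, 236, 232. Grand total N = 621.
Expected counts (row total × column total / N):
  Mystery, Student: 198×153/621 = 48.7826
  Mystery, Staff: 198×236/621 = 75.2464
  Mystery, Public: 198×232/621 = 73.9710
  Romance, Student: 148×153/621 = 36.4638
  Romance, Staff: 148×236/621 = 56.2448
  Romance, Public: 148×232/621 = 55.2915
  SciFi, Student: 119×153/621 = 29.3188
  SciFi, Staff: 119×236/621 = 45.2238
  SciFi, Public: 119×232/621 = 44.4573
  Biography, Student: 156×153/621 = 38.4348
  Biography, Staff: 156×236/621 = 59.2850
  Biography, Public: 156×232/621 = 58.2802
Contributions (O − E)²/E:
  (38 − 48.7826)²/48.7826 = 2.3833
  (95 − 75.2464)²/75.2464 = 5.1857
  (65 − 73.9710)²/73.9710 = 1.0880
  (40 − 36.4638)²/36.4638 = 0.3429
  (55 − 56.2448)²/56.2448 = 0.0275
  (53 − 55.2915)²/55.2915 = 0.0950
  (55 − 29.3188)²/29.3188 = 22.4949
  (42 − 45.2238)²/45.2238 = 0.2298
  (22 − 44.4573)²/44.4573 = 11.3442
  (20 − 38.4348)²/38.4348 = 8.8420
  (44 − 59.2850)²/59.2850 = 3.9408
  (92 − 58.2802)²/58.2802 = 19.5096
χ² = 2.3833 + 5.1857 + 1.0880 + 0.3429 + 0.0275 + 0.0950 + 22.4949 + 0.2298 + 11.3442 + 8.8420 + 3.9408 + 19.5096 = 75.484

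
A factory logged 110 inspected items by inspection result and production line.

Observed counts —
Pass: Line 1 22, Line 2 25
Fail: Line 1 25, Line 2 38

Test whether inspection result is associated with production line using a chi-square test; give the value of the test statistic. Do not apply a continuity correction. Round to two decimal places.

Row totals: 47, 63. Column totals: 47, 63. Grand total N = 110.
Expected counts (row total × column total / N):
  Pass, Line 1: 47×47/110 = 20.082
  Pass, Line 2: 47×63/110 = 26.918
  Fail, Line 1: 63×47/110 = 26.918
  Fail, Line 2: 63×63/110 = 36.082
Contributions (O − E)²/E:
  (22 − 20.082)²/20.082 = 0.1832
  (25 − 26.918)²/26.918 = 0.1367
  (25 − 26.918)²/26.918 = 0.1367
  (38 − 36.082)²/36.082 = 0.1020
χ² = 0.1832 + 0.1367 + 0.1367 + 0.1020 = 0.56

0.56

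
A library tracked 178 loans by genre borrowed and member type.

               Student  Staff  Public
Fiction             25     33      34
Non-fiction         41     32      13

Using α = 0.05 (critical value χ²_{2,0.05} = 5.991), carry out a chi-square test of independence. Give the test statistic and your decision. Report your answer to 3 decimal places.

Row totals: 92, 86. Column totals: 66, 65, 47. Grand total N = 178.
Expected counts (row total × column total / N):
  Fiction, Student: 92×66/178 = 34.1124
  Fiction, Staff: 92×65/178 = 33.5955
  Fiction, Public: 92×47/178 = 24.2921
  Non-fiction, Student: 86×66/178 = 31.8876
  Non-fiction, Staff: 86×65/178 = 31.4045
  Non-fiction, Public: 86×47/178 = 22.7079
Contributions (O − E)²/E:
  (25 − 34.1124)²/34.1124 = 2.4342
  (33 − 33.5955)²/33.5955 = 0.0106
  (34 − 24.2921)²/24.2921 = 3.8796
  (41 − 31.8876)²/31.8876 = 2.6040
  (32 − 31.4045)²/31.4045 = 0.0113
  (13 − 22.7079)²/22.7079 = 4.1502
χ² = 2.4342 + 0.0106 + 3.8796 + 2.6040 + 0.0113 + 4.1502 = 13.090
df = (2−1)(3−1) = 2. Since 13.090 > 5.991, reject the null hypothesis of independence at α = 0.05.

13.090; reject H₀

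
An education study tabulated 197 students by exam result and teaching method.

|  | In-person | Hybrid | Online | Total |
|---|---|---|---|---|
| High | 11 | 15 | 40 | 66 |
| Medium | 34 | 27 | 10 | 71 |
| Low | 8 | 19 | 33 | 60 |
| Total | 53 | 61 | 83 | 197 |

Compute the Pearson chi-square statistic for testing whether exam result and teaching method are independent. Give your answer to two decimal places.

Grand total N = 197.
Expected counts (row total × column total / N):
  High, In-person: 66×53/197 = 17.756
  High, Hybrid: 66×61/197 = 20.437
  High, Online: 66×83/197 = 27.807
  Medium, In-person: 71×53/197 = 19.102
  Medium, Hybrid: 71×61/197 = 21.985
  Medium, Online: 71×83/197 = 29.914
  Low, In-person: 60×53/197 = 16.142
  Low, Hybrid: 60×61/197 = 18.579
  Low, Online: 60×83/197 = 25.279
Contributions (O − E)²/E:
  (11 − 17.756)²/17.756 = 2.5706
  (15 − 20.437)²/20.437 = 1.4464
  (40 − 27.807)²/27.807 = 5.3465
  (34 − 19.102)²/19.102 = 11.6192
  (27 − 21.985)²/21.985 = 1.1440
  (10 − 29.914)²/29.914 = 13.2569
  (8 − 16.142)²/16.142 = 4.1068
  (19 − 18.579)²/18.579 = 0.0095
  (33 − 25.279)²/25.279 = 2.3582
χ² = 2.5706 + 1.4464 + 5.3465 + 11.6192 + 1.1440 + 13.2569 + 4.1068 + 0.0095 + 2.3582 = 41.86

41.86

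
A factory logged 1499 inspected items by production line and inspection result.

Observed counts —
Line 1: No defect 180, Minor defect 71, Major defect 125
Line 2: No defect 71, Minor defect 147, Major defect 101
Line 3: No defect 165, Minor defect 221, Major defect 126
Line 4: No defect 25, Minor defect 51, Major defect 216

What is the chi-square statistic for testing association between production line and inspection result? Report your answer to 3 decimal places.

Row totals: 376, 319, 512, 292. Column totals: 441, 490, 568. Grand total N = 1499.
Expected counts (row total × column total / N):
  Line 1, No defect: 376×441/1499 = 110.61775
  Line 1, Minor defect: 376×490/1499 = 122.90861
  Line 1, Major defect: 376×568/1499 = 142.47365
  Line 2, No defect: 319×441/1499 = 93.84857
  Line 2, Minor defect: 319×490/1499 = 104.27618
  Line 2, Major defect: 319×568/1499 = 120.87525
  Line 3, No defect: 512×441/1499 = 150.62842
  Line 3, Minor defect: 512×490/1499 = 167.36491
  Line 3, Major defect: 512×568/1499 = 194.00667
  Line 4, No defect: 292×441/1499 = 85.90527
  Line 4, Minor defect: 292×490/1499 = 95.45030
  Line 4, Major defect: 292×568/1499 = 110.64443
Contributions (O − E)²/E:
  (180 − 110.61775)²/110.61775 = 43.5183
  (71 − 122.90861)²/122.90861 = 21.9228
  (125 − 142.47365)²/142.47365 = 2.1431
  (71 − 93.84857)²/93.84857 = 5.5628
  (147 − 104.27618)²/104.27618 = 17.5047
  (101 − 120.87525)²/120.87525 = 3.2680
  (165 − 150.62842)²/150.62842 = 1.3712
  (221 − 167.36491)²/167.36491 = 17.1883
  (126 − 194.00667)²/194.00667 = 23.8389
  (25 − 85.90527)²/85.90527 = 43.1807
  (51 − 95.45030)²/95.45030 = 20.7001
  (216 − 110.64443)²/110.64443 = 100.3195
χ² = 43.5183 + 21.9228 + 2.1431 + 5.5628 + 17.5047 + 3.2680 + 1.3712 + 17.1883 + 23.8389 + 43.1807 + 20.7001 + 100.3195 = 300.518

300.518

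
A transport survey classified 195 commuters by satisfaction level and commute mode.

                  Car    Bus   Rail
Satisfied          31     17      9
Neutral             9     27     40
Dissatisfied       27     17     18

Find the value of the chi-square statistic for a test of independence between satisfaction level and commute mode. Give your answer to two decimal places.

33.78

Row totals: 57, 76, 62. Column totals: 67, 61, 67. Grand total N = 195.
Expected counts (row total × column total / N):
  Satisfied, Car: 57×67/195 = 19.585
  Satisfied, Bus: 57×61/195 = 17.831
  Satisfied, Rail: 57×67/195 = 19.585
  Neutral, Car: 76×67/195 = 26.113
  Neutral, Bus: 76×61/195 = 23.774
  Neutral, Rail: 76×67/195 = 26.113
  Dissatisfied, Car: 62×67/195 = 21.303
  Dissatisfied, Bus: 62×61/195 = 19.395
  Dissatisfied, Rail: 62×67/195 = 21.303
Contributions (O − E)²/E:
  (31 − 19.585)²/19.585 = 6.6532
  (17 − 17.831)²/17.831 = 0.0387
  (9 − 19.585)²/19.585 = 5.7208
  (9 − 26.113)²/26.113 = 11.2149
  (27 − 23.774)²/23.774 = 0.4378
  (40 − 26.113)²/26.113 = 7.3852
  (27 − 21.303)²/21.303 = 1.5235
  (17 − 19.395)²/19.395 = 0.2957
  (18 − 21.303)²/21.303 = 0.5121
χ² = 6.6532 + 0.0387 + 5.7208 + 11.2149 + 0.4378 + 7.3852 + 1.5235 + 0.2957 + 0.5121 = 33.78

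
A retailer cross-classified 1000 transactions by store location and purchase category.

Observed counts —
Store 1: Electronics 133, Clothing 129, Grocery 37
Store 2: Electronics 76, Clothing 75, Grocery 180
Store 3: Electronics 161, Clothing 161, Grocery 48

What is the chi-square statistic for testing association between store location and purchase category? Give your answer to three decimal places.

197.529

Row totals: 299, 331, 370. Column totals: 370, 365, 265. Grand total N = 1000.
Expected counts (row total × column total / N):
  Store 1, Electronics: 299×370/1000 = 110.6300
  Store 1, Clothing: 299×365/1000 = 109.1350
  Store 1, Grocery: 299×265/1000 = 79.2350
  Store 2, Electronics: 331×370/1000 = 122.4700
  Store 2, Clothing: 331×365/1000 = 120.8150
  Store 2, Grocery: 331×265/1000 = 87.7150
  Store 3, Electronics: 370×370/1000 = 136.9000
  Store 3, Clothing: 370×365/1000 = 135.0500
  Store 3, Grocery: 370×265/1000 = 98.0500
Contributions (O − E)²/E:
  (133 − 110.6300)²/110.6300 = 4.5233
  (129 − 109.1350)²/109.1350 = 3.6159
  (37 − 79.2350)²/79.2350 = 22.5127
  (76 − 122.4700)²/122.4700 = 17.6326
  (75 − 120.8150)²/120.8150 = 17.3738
  (180 − 87.7150)²/87.7150 = 97.0931
  (161 − 136.9000)²/136.9000 = 4.2426
  (161 − 135.0500)²/135.0500 = 4.9863
  (48 − 98.0500)²/98.0500 = 25.5482
χ² = 4.5233 + 3.6159 + 22.5127 + 17.6326 + 17.3738 + 97.0931 + 4.2426 + 4.9863 + 25.5482 = 197.529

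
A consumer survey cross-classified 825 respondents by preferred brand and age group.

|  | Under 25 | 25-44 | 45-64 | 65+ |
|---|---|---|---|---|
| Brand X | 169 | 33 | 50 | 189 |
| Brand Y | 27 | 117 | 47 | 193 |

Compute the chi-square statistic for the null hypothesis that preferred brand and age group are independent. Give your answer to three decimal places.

146.815

Row totals: 441, 384. Column totals: 196, 150, 97, 382. Grand total N = 825.
Expected counts (row total × column total / N):
  Brand X, Under 25: 441×196/825 = 104.7709
  Brand X, 25-44: 441×150/825 = 80.1818
  Brand X, 45-64: 441×97/825 = 51.8509
  Brand X, 65+: 441×382/825 = 204.1964
  Brand Y, Under 25: 384×196/825 = 91.2291
  Brand Y, 25-44: 384×150/825 = 69.8182
  Brand Y, 45-64: 384×97/825 = 45.1491
  Brand Y, 65+: 384×382/825 = 177.8036
Contributions (O − E)²/E:
  (169 − 104.7709)²/104.7709 = 39.3752
  (33 − 80.1818)²/80.1818 = 27.7634
  (50 − 51.8509)²/51.8509 = 0.0661
  (189 − 204.1964)²/204.1964 = 1.1309
  (27 − 91.2291)²/91.2291 = 45.2200
  (117 − 69.8182)²/69.8182 = 31.8846
  (47 − 45.1491)²/45.1491 = 0.0759
  (193 − 177.8036)²/177.8036 = 1.2988
χ² = 39.3752 + 27.7634 + 0.0661 + 1.1309 + 45.2200 + 31.8846 + 0.0759 + 1.2988 = 146.815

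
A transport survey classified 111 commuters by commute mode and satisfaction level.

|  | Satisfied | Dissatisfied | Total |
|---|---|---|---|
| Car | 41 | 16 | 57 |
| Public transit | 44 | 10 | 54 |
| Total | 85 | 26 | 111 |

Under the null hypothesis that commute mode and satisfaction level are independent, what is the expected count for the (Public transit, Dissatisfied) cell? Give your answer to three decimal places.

Row total (Public transit) = 54; column total (Dissatisfied) = 26; grand total N = 111.
Expected count = (row total × column total) / N = 54 × 26 / 111 = 12.649.

12.649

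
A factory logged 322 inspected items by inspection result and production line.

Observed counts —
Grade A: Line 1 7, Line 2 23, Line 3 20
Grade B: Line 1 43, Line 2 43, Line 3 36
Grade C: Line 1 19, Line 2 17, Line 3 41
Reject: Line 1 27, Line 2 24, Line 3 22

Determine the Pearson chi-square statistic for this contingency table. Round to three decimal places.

21.235

Row totals: 50, 122, 77, 73. Column totals: 96, 107, 119. Grand total N = 322.
Expected counts (row total × column total / N):
  Grade A, Line 1: 50×96/322 = 14.9068
  Grade A, Line 2: 50×107/322 = 16.6149
  Grade A, Line 3: 50×119/322 = 18.4783
  Grade B, Line 1: 122×96/322 = 36.3727
  Grade B, Line 2: 122×107/322 = 40.5404
  Grade B, Line 3: 122×119/322 = 45.0870
  Grade C, Line 1: 77×96/322 = 22.9565
  Grade C, Line 2: 77×107/322 = 25.5870
  Grade C, Line 3: 77×119/322 = 28.4565
  Reject, Line 1: 73×96/322 = 21.7640
  Reject, Line 2: 73×107/322 = 24.2578
  Reject, Line 3: 73×119/322 = 26.9783
Contributions (O − E)²/E:
  (7 − 14.9068)²/14.9068 = 4.1939
  (23 − 16.6149)²/16.6149 = 2.4538
  (20 − 18.4783)²/18.4783 = 0.1253
  (43 − 36.3727)²/36.3727 = 1.2075
  (43 − 40.5404)²/40.5404 = 0.1492
  (36 − 45.0870)²/45.0870 = 1.8314
  (19 − 22.9565)²/22.9565 = 0.6819
  (17 − 25.5870)²/25.5870 = 2.8818
  (41 − 28.4565)²/28.4565 = 5.5291
  (27 − 21.7640)²/21.7640 = 1.2597
  (24 − 24.2578)²/24.2578 = 0.0027
  (22 − 26.9783)²/26.9783 = 0.9186
χ² = 4.1939 + 2.4538 + 0.1253 + 1.2075 + 0.1492 + 1.8314 + 0.6819 + 2.8818 + 5.5291 + 1.2597 + 0.0027 + 0.9186 = 21.235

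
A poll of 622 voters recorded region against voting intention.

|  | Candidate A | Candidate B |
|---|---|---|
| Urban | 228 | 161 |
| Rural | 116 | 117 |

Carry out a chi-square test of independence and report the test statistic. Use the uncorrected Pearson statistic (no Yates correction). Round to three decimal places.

4.593

Row totals: 389, 233. Column totals: 344, 278. Grand total N = 622.
Expected counts (row total × column total / N):
  Urban, Candidate A: 389×344/622 = 215.13826
  Urban, Candidate B: 389×278/622 = 173.86174
  Rural, Candidate A: 233×344/622 = 128.86174
  Rural, Candidate B: 233×278/622 = 104.13826
Contributions (O − E)²/E:
  (228 − 215.13826)²/215.13826 = 0.7689
  (161 − 173.86174)²/173.86174 = 0.9515
  (116 − 128.86174)²/128.86174 = 1.2837
  (117 − 104.13826)²/104.13826 = 1.5885
χ² = 0.7689 + 0.9515 + 1.2837 + 1.5885 = 4.593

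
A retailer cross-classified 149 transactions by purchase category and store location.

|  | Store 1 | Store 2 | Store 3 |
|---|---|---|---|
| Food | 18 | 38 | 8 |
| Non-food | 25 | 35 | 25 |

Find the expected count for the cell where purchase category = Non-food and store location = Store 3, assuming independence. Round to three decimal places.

18.826

Row total (Non-food) = 85; column total (Store 3) = 33; grand total N = 149.
Expected count = (row total × column total) / N = 85 × 33 / 149 = 18.826.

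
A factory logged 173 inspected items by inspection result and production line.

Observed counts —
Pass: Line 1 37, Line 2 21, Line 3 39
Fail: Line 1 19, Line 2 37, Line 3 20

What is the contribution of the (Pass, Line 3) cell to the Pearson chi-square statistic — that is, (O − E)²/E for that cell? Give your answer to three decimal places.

1.059

Row total (Pass) = 97; column total (Line 3) = 59; N = 173.
Expected count E = 97 × 59 / 173 = 33.0809.
Contribution = (O − E)²/E = (39 − 33.0809)² / 33.0809 = 1.059.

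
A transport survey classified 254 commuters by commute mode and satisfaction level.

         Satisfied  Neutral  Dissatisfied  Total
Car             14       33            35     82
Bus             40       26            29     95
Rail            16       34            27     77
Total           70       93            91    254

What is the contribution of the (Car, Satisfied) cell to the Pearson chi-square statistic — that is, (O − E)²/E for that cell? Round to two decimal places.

Row total (Car) = 82; column total (Satisfied) = 70; N = 254.
Expected count E = 82 × 70 / 254 = 22.5984.
Contribution = (O − E)²/E = (14 − 22.5984)² / 22.5984 = 3.27.

3.27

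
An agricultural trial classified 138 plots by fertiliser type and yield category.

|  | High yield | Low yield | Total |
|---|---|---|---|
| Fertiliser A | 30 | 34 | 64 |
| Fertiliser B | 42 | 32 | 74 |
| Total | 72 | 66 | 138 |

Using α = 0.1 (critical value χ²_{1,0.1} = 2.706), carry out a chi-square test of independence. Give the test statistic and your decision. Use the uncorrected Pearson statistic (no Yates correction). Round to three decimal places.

Grand total N = 138.
Expected counts (row total × column total / N):
  Fertiliser A, High yield: 64×72/138 = 33.3913
  Fertiliser A, Low yield: 64×66/138 = 30.6087
  Fertiliser B, High yield: 74×72/138 = 38.6087
  Fertiliser B, Low yield: 74×66/138 = 35.3913
Contributions (O − E)²/E:
  (30 − 33.3913)²/33.3913 = 0.3444
  (34 − 30.6087)²/30.6087 = 0.3757
  (42 − 38.6087)²/38.6087 = 0.2979
  (32 − 35.3913)²/35.3913 = 0.3250
χ² = 0.3444 + 0.3757 + 0.2979 + 0.3250 = 1.343
df = (2−1)(2−1) = 1. Since 1.343 < 2.706, fail to reject the null hypothesis of independence at α = 0.1.

1.343; fail to reject H₀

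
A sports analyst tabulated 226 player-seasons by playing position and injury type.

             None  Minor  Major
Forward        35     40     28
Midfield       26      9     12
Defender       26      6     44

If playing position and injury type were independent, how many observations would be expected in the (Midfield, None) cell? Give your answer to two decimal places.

18.09

Row total (Midfield) = 47; column total (None) = 87; grand total N = 226.
Expected count = (row total × column total) / N = 47 × 87 / 226 = 18.09.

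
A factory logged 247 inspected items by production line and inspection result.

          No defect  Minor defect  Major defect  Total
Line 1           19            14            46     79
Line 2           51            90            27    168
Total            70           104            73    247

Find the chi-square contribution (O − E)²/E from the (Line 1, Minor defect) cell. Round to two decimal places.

Row total (Line 1) = 79; column total (Minor defect) = 104; N = 247.
Expected count E = 79 × 104 / 247 = 33.263.
Contribution = (O − E)²/E = (14 − 33.263)² / 33.263 = 11.16.

11.16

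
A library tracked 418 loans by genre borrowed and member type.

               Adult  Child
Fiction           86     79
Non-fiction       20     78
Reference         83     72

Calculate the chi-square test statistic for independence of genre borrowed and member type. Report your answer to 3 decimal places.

31.868

Row totals: 165, 98, 155. Column totals: 189, 229. Grand total N = 418.
Expected counts (row total × column total / N):
  Fiction, Adult: 165×189/418 = 74.6053
  Fiction, Child: 165×229/418 = 90.3947
  Non-fiction, Adult: 98×189/418 = 44.3110
  Non-fiction, Child: 98×229/418 = 53.6890
  Reference, Adult: 155×189/418 = 70.0837
  Reference, Child: 155×229/418 = 84.9163
Contributions (O − E)²/E:
  (86 − 74.6053)²/74.6053 = 1.7403
  (79 − 90.3947)²/90.3947 = 1.4364
  (20 − 44.3110)²/44.3110 = 13.3381
  (78 − 53.6890)²/53.6890 = 11.0083
  (83 − 70.0837)²/70.0837 = 2.3805
  (72 − 84.9163)²/84.9163 = 1.9646
χ² = 1.7403 + 1.4364 + 13.3381 + 11.0083 + 2.3805 + 1.9646 = 31.868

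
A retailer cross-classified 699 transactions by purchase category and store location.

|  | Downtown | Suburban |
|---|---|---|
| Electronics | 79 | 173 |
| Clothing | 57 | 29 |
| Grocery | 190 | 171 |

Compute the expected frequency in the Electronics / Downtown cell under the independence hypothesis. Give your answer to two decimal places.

117.53

Row total (Electronics) = 252; column total (Downtown) = 326; grand total N = 699.
Expected count = (row total × column total) / N = 252 × 326 / 699 = 117.53.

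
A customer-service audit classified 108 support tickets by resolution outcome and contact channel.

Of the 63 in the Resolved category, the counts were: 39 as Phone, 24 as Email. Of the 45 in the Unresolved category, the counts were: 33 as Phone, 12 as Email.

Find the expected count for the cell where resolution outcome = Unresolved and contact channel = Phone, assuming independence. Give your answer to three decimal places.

30.000

Row total (Unresolved) = 45; column total (Phone) = 72; grand total N = 108.
Expected count = (row total × column total) / N = 45 × 72 / 108 = 30.000.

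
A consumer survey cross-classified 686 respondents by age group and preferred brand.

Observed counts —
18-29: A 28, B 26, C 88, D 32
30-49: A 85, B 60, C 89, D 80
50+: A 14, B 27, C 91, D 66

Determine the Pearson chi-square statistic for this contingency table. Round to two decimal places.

Row totals: 174, 314, 198. Column totals: 127, 113, 268, 178. Grand total N = 686.
Expected counts (row total × column total / N):
  18-29, A: 174×127/686 = 32.213
  18-29, B: 174×113/686 = 28.662
  18-29, C: 174×268/686 = 67.977
  18-29, D: 174×178/686 = 45.149
  30-49, A: 314×127/686 = 58.131
  30-49, B: 314×113/686 = 51.723
  30-49, C: 314×268/686 = 122.671
  30-49, D: 314×178/686 = 81.475
  50+, A: 198×127/686 = 36.656
  50+, B: 198×113/686 = 32.615
  50+, C: 198×268/686 = 77.353
  50+, D: 198×178/686 = 51.376
Contributions (O − E)²/E:
  (28 − 32.213)²/32.213 = 0.5510
  (26 − 28.662)²/28.662 = 0.2472
  (88 − 67.977)²/67.977 = 5.8979
  (32 − 45.149)²/45.149 = 3.8295
  (85 − 58.131)²/58.131 = 12.4192
  (60 − 51.723)²/51.723 = 1.3245
  (89 − 122.671)²/122.671 = 9.2421
  (80 − 81.475)²/81.475 = 0.0267
  (14 − 36.656)²/36.656 = 14.0030
  (27 − 32.615)²/32.615 = 0.9667
  (91 − 77.353)²/77.353 = 2.4077
  (66 − 51.376)²/51.376 = 4.1627
χ² = 0.5510 + 0.2472 + 5.8979 + 3.8295 + 12.4192 + 1.3245 + 9.2421 + 0.0267 + 14.0030 + 0.9667 + 2.4077 + 4.1627 = 55.08

55.08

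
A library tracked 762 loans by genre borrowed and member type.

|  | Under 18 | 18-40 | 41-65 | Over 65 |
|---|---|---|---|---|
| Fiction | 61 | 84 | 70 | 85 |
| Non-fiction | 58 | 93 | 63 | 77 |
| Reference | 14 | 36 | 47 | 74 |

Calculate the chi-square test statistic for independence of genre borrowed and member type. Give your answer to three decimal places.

Row totals: 300, 291, 171. Column totals: 133, 213, 180, 236. Grand total N = 762.
Expected counts (row total × column total / N):
  Fiction, Under 18: 300×133/762 = 52.3622
  Fiction, 18-40: 300×213/762 = 83.8583
  Fiction, 41-65: 300×180/762 = 70.8661
  Fiction, Over 65: 300×236/762 = 92.9134
  Non-fiction, Under 18: 291×133/762 = 50.7913
  Non-fiction, 18-40: 291×213/762 = 81.3425
  Non-fiction, 41-65: 291×180/762 = 68.7402
  Non-fiction, Over 65: 291×236/762 = 90.1260
  Reference, Under 18: 171×133/762 = 29.8465
  Reference, 18-40: 171×213/762 = 47.7992
  Reference, 41-65: 171×180/762 = 40.3937
  Reference, Over 65: 171×236/762 = 52.9606
Contributions (O − E)²/E:
  (61 − 52.3622)²/52.3622 = 1.4249
  (84 − 83.8583)²/83.8583 = 0.0002
  (70 − 70.8661)²/70.8661 = 0.0106
  (85 − 92.9134)²/92.9134 = 0.6740
  (58 − 50.7913)²/50.7913 = 1.0231
  (93 − 81.3425)²/81.3425 = 1.6707
  (63 − 68.7402)²/68.7402 = 0.4793
  (77 − 90.1260)²/90.1260 = 1.9117
  (14 − 29.8465)²/29.8465 = 8.4134
  (36 − 47.7992)²/47.7992 = 2.9126
  (47 − 40.3937)²/40.3937 = 1.0804
  (74 − 52.9606)²/52.9606 = 8.3582
χ² = 1.4249 + 0.0002 + 0.0106 + 0.6740 + 1.0231 + 1.6707 + 0.4793 + 1.9117 + 8.4134 + 2.9126 + 1.0804 + 8.3582 = 27.959

27.959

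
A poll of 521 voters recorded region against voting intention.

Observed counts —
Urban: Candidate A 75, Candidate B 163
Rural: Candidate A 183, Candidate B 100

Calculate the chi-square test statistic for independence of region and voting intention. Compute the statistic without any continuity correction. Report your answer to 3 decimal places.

Row totals: 238, 283. Column totals: 258, 263. Grand total N = 521.
Expected counts (row total × column total / N):
  Urban, Candidate A: 238×258/521 = 117.8580
  Urban, Candidate B: 238×263/521 = 120.1420
  Rural, Candidate A: 283×258/521 = 140.1420
  Rural, Candidate B: 283×263/521 = 142.8580
Contributions (O − E)²/E:
  (75 − 117.8580)²/117.8580 = 15.5849
  (163 − 120.1420)²/120.1420 = 15.2886
  (183 − 140.1420)²/140.1420 = 13.1068
  (100 − 142.8580)²/142.8580 = 12.8576
χ² = 15.5849 + 15.2886 + 13.1068 + 12.8576 = 56.838

56.838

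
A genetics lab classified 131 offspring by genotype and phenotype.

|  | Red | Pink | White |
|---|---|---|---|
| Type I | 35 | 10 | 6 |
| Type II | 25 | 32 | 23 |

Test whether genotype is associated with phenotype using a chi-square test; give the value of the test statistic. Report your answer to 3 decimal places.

Row totals: 51, 80. Column totals: 60, 42, 29. Grand total N = 131.
Expected counts (row total × column total / N):
  Type I, Red: 51×60/131 = 23.3588
  Type I, Pink: 51×42/131 = 16.3511
  Type I, White: 51×29/131 = 11.2901
  Type II, Red: 80×60/131 = 36.6412
  Type II, Pink: 80×42/131 = 25.6489
  Type II, White: 80×29/131 = 17.7099
Contributions (O − E)²/E:
  (35 − 23.3588)²/23.3588 = 5.8016
  (10 − 16.3511)²/16.3511 = 2.4669
  (6 − 11.2901)²/11.2901 = 2.4787
  (25 − 36.6412)²/36.6412 = 3.6985
  (32 − 25.6489)²/25.6489 = 1.5726
  (23 − 17.7099)²/17.7099 = 1.5802
χ² = 5.8016 + 2.4669 + 2.4787 + 3.6985 + 1.5726 + 1.5802 = 17.599

17.599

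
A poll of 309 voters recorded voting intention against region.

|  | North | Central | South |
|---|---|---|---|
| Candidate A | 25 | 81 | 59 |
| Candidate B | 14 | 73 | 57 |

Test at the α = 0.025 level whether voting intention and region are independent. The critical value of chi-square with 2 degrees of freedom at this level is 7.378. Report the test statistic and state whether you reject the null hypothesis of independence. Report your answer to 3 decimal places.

Row totals: 165, 144. Column totals: 39, 154, 116. Grand total N = 309.
Expected counts (row total × column total / N):
  Candidate A, North: 165×39/309 = 20.8252
  Candidate A, Central: 165×154/309 = 82.2330
  Candidate A, South: 165×116/309 = 61.9417
  Candidate B, North: 144×39/309 = 18.1748
  Candidate B, Central: 144×154/309 = 71.7670
  Candidate B, South: 144×116/309 = 54.0583
Contributions (O − E)²/E:
  (25 − 20.8252)²/20.8252 = 0.8369
  (81 − 82.2330)²/82.2330 = 0.0185
  (59 − 61.9417)²/61.9417 = 0.1397
  (14 − 18.1748)²/18.1748 = 0.9590
  (73 − 71.7670)²/71.7670 = 0.0212
  (57 − 54.0583)²/54.0583 = 0.1601
χ² = 0.8369 + 0.0185 + 0.1397 + 0.9590 + 0.0212 + 0.1601 = 2.135
df = (2−1)(3−1) = 2. Since 2.135 < 7.378, fail to reject the null hypothesis of independence at α = 0.025.

2.135; fail to reject H₀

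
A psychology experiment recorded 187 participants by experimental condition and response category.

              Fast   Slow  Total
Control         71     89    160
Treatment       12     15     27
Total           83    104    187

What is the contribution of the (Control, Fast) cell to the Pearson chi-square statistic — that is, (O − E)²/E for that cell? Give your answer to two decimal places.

Row total (Control) = 160; column total (Fast) = 83; N = 187.
Expected count E = 160 × 83 / 187 = 71.016.
Contribution = (O − E)²/E = (71 − 71.016)² / 71.016 = 0.00.

0.00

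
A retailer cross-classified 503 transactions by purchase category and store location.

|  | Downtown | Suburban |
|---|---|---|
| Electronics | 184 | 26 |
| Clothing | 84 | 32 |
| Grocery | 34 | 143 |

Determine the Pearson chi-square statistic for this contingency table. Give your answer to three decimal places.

Row totals: 210, 116, 177. Column totals: 302, 201. Grand total N = 503.
Expected counts (row total × column total / N):
  Electronics, Downtown: 210×302/503 = 126.0835
  Electronics, Suburban: 210×201/503 = 83.9165
  Clothing, Downtown: 116×302/503 = 69.6461
  Clothing, Suburban: 116×201/503 = 46.3539
  Grocery, Downtown: 177×302/503 = 106.2704
  Grocery, Suburban: 177×201/503 = 70.7296
Contributions (O − E)²/E:
  (184 − 126.0835)²/126.0835 = 26.6040
  (26 − 83.9165)²/83.9165 = 39.9721
  (84 − 69.6461)²/69.6461 = 2.9583
  (32 − 46.3539)²/46.3539 = 4.4448
  (34 − 106.2704)²/106.2704 = 49.1483
  (143 − 70.7296)²/70.7296 = 73.8448
χ² = 26.6040 + 39.9721 + 2.9583 + 4.4448 + 49.1483 + 73.8448 = 196.972

196.972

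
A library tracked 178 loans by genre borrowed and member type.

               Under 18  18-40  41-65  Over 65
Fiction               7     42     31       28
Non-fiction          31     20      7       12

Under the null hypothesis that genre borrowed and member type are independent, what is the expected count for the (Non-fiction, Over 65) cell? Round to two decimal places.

15.73

Row total (Non-fiction) = 70; column total (Over 65) = 40; grand total N = 178.
Expected count = (row total × column total) / N = 70 × 40 / 178 = 15.73.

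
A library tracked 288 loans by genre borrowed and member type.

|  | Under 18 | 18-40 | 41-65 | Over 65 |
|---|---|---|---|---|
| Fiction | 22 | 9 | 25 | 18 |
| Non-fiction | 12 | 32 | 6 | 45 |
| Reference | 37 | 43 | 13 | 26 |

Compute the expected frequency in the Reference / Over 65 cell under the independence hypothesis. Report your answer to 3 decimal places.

36.774

Row total (Reference) = 119; column total (Over 65) = 89; grand total N = 288.
Expected count = (row total × column total) / N = 119 × 89 / 288 = 36.774.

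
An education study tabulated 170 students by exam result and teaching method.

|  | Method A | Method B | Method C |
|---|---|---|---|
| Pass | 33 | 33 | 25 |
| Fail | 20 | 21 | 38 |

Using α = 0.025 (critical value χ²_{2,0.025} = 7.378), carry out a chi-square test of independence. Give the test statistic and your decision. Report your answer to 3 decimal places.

Row totals: 91, 79. Column totals: 53, 54, 63. Grand total N = 170.
Expected counts (row total × column total / N):
  Pass, Method A: 91×53/170 = 28.3706
  Pass, Method B: 91×54/170 = 28.9059
  Pass, Method C: 91×63/170 = 33.7235
  Fail, Method A: 79×53/170 = 24.6294
  Fail, Method B: 79×54/170 = 25.0941
  Fail, Method C: 79×63/170 = 29.2765
Contributions (O − E)²/E:
  (33 − 28.3706)²/28.3706 = 0.7554
  (33 − 28.9059)²/28.9059 = 0.5799
  (25 − 33.7235)²/33.7235 = 2.2566
  (20 − 24.6294)²/24.6294 = 0.8702
  (21 − 25.0941)²/25.0941 = 0.6680
  (38 − 29.2765)²/29.2765 = 2.5993
χ² = 0.7554 + 0.5799 + 2.2566 + 0.8702 + 0.6680 + 2.5993 = 7.729
df = (2−1)(3−1) = 2. Since 7.729 > 7.378, reject the null hypothesis of independence at α = 0.025.

7.729; reject H₀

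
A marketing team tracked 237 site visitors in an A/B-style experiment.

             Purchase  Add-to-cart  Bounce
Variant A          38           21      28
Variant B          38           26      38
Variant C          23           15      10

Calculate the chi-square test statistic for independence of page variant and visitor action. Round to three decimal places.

4.382

Row totals: 87, 102, 48. Column totals: 99, 62, 76. Grand total N = 237.
Expected counts (row total × column total / N):
  Variant A, Purchase: 87×99/237 = 36.3418
  Variant A, Add-to-cart: 87×62/237 = 22.7595
  Variant A, Bounce: 87×76/237 = 27.8987
  Variant B, Purchase: 102×99/237 = 42.6076
  Variant B, Add-to-cart: 102×62/237 = 26.6835
  Variant B, Bounce: 102×76/237 = 32.7089
  Variant C, Purchase: 48×99/237 = 20.0506
  Variant C, Add-to-cart: 48×62/237 = 12.5570
  Variant C, Bounce: 48×76/237 = 15.3924
Contributions (O − E)²/E:
  (38 − 36.3418)²/36.3418 = 0.0757
  (21 − 22.7595)²/22.7595 = 0.1360
  (28 − 27.8987)²/27.8987 = 0.0004
  (38 − 42.6076)²/42.6076 = 0.4983
  (26 − 26.6835)²/26.6835 = 0.0175
  (38 − 32.7089)²/32.7089 = 0.8559
  (23 − 20.0506)²/20.0506 = 0.4339
  (15 − 12.5570)²/12.5570 = 0.4753
  (10 − 15.3924)²/15.3924 = 1.8891
χ² = 0.0757 + 0.1360 + 0.0004 + 0.4983 + 0.0175 + 0.8559 + 0.4339 + 0.4753 + 1.8891 = 4.382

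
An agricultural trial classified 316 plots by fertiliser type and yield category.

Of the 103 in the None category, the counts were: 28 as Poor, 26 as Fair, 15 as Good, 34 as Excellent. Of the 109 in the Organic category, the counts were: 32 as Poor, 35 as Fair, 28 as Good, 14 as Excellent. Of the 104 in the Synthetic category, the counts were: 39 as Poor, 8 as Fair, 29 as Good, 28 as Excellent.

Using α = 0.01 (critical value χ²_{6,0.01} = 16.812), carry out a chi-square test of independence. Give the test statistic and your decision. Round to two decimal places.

Row totals: 103, 109, 104. Column totals: 99, 69, 72, 76. Grand total N = 316.
Expected counts (row total × column total / N):
  None, Poor: 103×99/316 = 32.269
  None, Fair: 103×69/316 = 22.491
  None, Good: 103×72/316 = 23.468
  None, Excellent: 103×76/316 = 24.772
  Organic, Poor: 109×99/316 = 34.149
  Organic, Fair: 109×69/316 = 23.801
  Organic, Good: 109×72/316 = 24.835
  Organic, Excellent: 109×76/316 = 26.215
  Synthetic, Poor: 104×99/316 = 32.582
  Synthetic, Fair: 104×69/316 = 22.709
  Synthetic, Good: 104×72/316 = 23.696
  Synthetic, Excellent: 104×76/316 = 25.013
Contributions (O − E)²/E:
  (28 − 32.269)²/32.269 = 0.5648
  (26 − 22.491)²/22.491 = 0.5475
  (15 − 23.468)²/23.468 = 3.0555
  (34 − 24.772)²/24.772 = 3.4376
  (32 − 34.149)²/34.149 = 0.1352
  (35 − 23.801)²/23.801 = 5.2694
  (28 − 24.835)²/24.835 = 0.4034
  (14 − 26.215)²/26.215 = 5.6916
  (39 − 32.582)²/32.582 = 1.2642
  (8 − 22.709)²/22.709 = 9.5273
  (29 − 23.696)²/23.696 = 1.1872
  (28 − 25.013)²/25.013 = 0.3567
χ² = 0.5648 + 0.5475 + 3.0555 + 3.4376 + 0.1352 + 5.2694 + 0.4034 + 5.6916 + 1.2642 + 9.5273 + 1.1872 + 0.3567 = 31.44
df = (3−1)(4−1) = 6. Since 31.44 > 16.812, reject the null hypothesis of independence at α = 0.01.

31.44; reject H₀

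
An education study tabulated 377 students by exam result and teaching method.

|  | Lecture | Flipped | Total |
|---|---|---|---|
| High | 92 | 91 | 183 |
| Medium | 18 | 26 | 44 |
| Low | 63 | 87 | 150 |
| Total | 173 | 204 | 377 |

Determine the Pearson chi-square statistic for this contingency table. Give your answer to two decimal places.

Grand total N = 377.
Expected counts (row total × column total / N):
  High, Lecture: 183×173/377 = 83.976
  High, Flipped: 183×204/377 = 99.024
  Medium, Lecture: 44×173/377 = 20.191
  Medium, Flipped: 44×204/377 = 23.809
  Low, Lecture: 150×173/377 = 68.833
  Low, Flipped: 150×204/377 = 81.167
Contributions (O − E)²/E:
  (92 − 83.976)²/83.976 = 0.7667
  (91 − 99.024)²/99.024 = 0.6502
  (18 − 20.191)²/20.191 = 0.2378
  (26 − 23.809)²/23.809 = 0.2016
  (63 − 68.833)²/68.833 = 0.4943
  (87 − 81.167)²/81.167 = 0.4192
χ² = 0.7667 + 0.6502 + 0.2378 + 0.2016 + 0.4943 + 0.4192 = 2.77

2.77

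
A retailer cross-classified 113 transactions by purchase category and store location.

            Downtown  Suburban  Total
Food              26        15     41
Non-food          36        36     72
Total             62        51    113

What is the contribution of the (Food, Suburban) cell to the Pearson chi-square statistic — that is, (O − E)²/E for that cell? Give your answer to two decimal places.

Row total (Food) = 41; column total (Suburban) = 51; N = 113.
Expected count E = 41 × 51 / 113 = 18.504.
Contribution = (O − E)²/E = (15 − 18.504)² / 18.504 = 0.66.

0.66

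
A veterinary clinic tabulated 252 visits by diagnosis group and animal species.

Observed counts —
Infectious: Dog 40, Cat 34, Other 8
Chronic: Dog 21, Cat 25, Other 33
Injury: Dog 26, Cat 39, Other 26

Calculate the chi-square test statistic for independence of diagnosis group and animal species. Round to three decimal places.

Row totals: 82, 79, 91. Column totals: 87, 98, 67. Grand total N = 252.
Expected counts (row total × column total / N):
  Infectious, Dog: 82×87/252 = 28.3095
  Infectious, Cat: 82×98/252 = 31.8889
  Infectious, Other: 82×67/252 = 21.8016
  Chronic, Dog: 79×87/252 = 27.2738
  Chronic, Cat: 79×98/252 = 30.7222
  Chronic, Other: 79×67/252 = 21.0040
  Injury, Dog: 91×87/252 = 31.4167
  Injury, Cat: 91×98/252 = 35.3889
  Injury, Other: 91×67/252 = 24.1944
Contributions (O − E)²/E:
  (40 − 28.3095)²/28.3095 = 4.8276
  (34 − 31.8889)²/31.8889 = 0.1398
  (8 − 21.8016)²/21.8016 = 8.7372
  (21 − 27.2738)²/27.2738 = 1.4432
  (25 − 30.7222)²/30.7222 = 1.0658
  (33 − 21.0040)²/21.0040 = 6.8513
  (26 − 31.4167)²/31.4167 = 0.9339
  (39 − 35.3889)²/35.3889 = 0.3685
  (26 − 24.1944)²/24.1944 = 0.1347
χ² = 4.8276 + 0.1398 + 8.7372 + 1.4432 + 1.0658 + 6.8513 + 0.9339 + 0.3685 + 0.1347 = 24.502

24.502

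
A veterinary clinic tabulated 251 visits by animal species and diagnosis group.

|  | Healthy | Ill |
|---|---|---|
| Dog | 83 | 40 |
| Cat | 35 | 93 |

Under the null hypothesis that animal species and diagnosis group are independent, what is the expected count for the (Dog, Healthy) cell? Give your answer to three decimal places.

57.825

Row total (Dog) = 123; column total (Healthy) = 118; grand total N = 251.
Expected count = (row total × column total) / N = 123 × 118 / 251 = 57.825.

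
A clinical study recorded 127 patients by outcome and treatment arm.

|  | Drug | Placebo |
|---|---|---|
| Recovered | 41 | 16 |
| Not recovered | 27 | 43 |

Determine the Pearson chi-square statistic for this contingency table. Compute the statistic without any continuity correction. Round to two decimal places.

Row totals: 57, 70. Column totals: 68, 59. Grand total N = 127.
Expected counts (row total × column total / N):
  Recovered, Drug: 57×68/127 = 30.520
  Recovered, Placebo: 57×59/127 = 26.480
  Not recovered, Drug: 70×68/127 = 37.480
  Not recovered, Placebo: 70×59/127 = 32.520
Contributions (O − E)²/E:
  (41 − 30.520)²/30.520 = 3.5986
  (16 − 26.480)²/26.480 = 4.1477
  (27 − 37.480)²/37.480 = 2.9304
  (43 − 32.520)²/32.520 = 3.3773
χ² = 3.5986 + 4.1477 + 2.9304 + 3.3773 = 14.05

14.05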